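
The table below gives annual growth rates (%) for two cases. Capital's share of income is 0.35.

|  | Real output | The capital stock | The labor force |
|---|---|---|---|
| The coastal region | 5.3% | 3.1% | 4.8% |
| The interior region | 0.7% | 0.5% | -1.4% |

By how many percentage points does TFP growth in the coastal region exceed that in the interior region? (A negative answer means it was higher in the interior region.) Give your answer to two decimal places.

-0.34 percentage points

Labor's share = 1 − 0.35 = 0.65.
The coastal region: TFP = 5.3 − 1.085 − 3.12 = 1.095%.
The interior region: TFP = 0.7 − 0.175 + 0.91 = 1.435%.
Difference = 1.095 − (1.435) = -0.34 pp.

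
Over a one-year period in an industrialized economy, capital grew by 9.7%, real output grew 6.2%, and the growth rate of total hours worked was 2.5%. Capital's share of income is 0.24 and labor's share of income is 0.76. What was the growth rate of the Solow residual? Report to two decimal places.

Labor's share = 1 − 0.24 = 0.76.
Capital: 0.24 × 9.7 = 2.328 pp.
Total hours worked: 0.76 × 2.5 = 1.9 pp.
TFP growth = 6.2 − 4.228 = 1.972%.

The Solow residual grew 1.97%.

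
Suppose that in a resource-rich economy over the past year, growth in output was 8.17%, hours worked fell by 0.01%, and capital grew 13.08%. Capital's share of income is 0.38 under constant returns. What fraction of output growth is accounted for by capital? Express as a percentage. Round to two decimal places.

60.84%

Capital contributed 0.38 × 13.08 = 4.9704 pp.
Share of growth = 4.9704 / 8.17 × 100 = 60.8372%.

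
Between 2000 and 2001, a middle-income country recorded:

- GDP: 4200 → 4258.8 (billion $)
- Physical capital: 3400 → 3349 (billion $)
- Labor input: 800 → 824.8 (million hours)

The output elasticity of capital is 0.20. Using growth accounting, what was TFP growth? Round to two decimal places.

-0.78%

GDP growth = (4258.8 − 4200) / 4200 = 1.4%.
Physical capital growth = (3349 − 3400) / 3400 = -1.5%.
Labor input growth = (824.8 − 800) / 800 = 3.1%.
Labor's share = 1 − 0.2 = 0.8.
Physical capital: 0.2 × (-1.5) = -0.3 pp.
Labor input: 0.8 × 3.1 = 2.48 pp.
TFP growth = 1.4 − 2.18 = -0.78%.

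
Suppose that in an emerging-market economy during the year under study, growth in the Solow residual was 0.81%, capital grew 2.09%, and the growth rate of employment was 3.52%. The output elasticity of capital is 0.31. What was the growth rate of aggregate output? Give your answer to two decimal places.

Aggregate output grew 3.89%.

Labor's share = 1 − 0.31 = 0.69.
Capital: 0.31 × 2.09 = 0.6479 pp.
Employment: 0.69 × 3.52 = 2.4288 pp.
Output growth = 0.81 + 3.0767 = 3.8867%.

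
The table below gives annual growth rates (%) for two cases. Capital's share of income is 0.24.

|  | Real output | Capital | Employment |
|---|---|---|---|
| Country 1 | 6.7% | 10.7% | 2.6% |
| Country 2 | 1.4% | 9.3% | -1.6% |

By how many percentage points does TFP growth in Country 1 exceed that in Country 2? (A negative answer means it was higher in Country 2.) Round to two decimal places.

1.77 percentage points

Labor's share = 1 − 0.24 = 0.76.
Country 1: TFP = 6.7 − 2.568 − 1.976 = 2.156%.
Country 2: TFP = 1.4 − 2.232 + 1.216 = 0.384%.
Difference = 2.156 − (0.384) = 1.772 pp.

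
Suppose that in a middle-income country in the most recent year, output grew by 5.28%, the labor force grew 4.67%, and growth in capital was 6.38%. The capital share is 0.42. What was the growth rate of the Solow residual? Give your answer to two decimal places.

-0.11%

Labor's share = 1 − 0.42 = 0.58.
Capital: 0.42 × 6.38 = 2.6796 pp.
The labor force: 0.58 × 4.67 = 2.7086 pp.
TFP growth = 5.28 − 5.3882 = -0.1082%.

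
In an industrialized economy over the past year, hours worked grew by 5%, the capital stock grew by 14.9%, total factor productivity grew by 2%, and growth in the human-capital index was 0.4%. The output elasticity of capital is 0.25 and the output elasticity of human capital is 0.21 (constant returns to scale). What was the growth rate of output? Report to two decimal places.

Labor's share = 1 − 0.25 − 0.21 = 0.54.
The capital stock: 0.25 × 14.9 = 3.725 pp.
The human-capital index: 0.21 × 0.4 = 0.084 pp.
Hours worked: 0.54 × 5 = 2.7 pp.
Output growth = 2 + 6.509 = 8.509%.

Output growth was 8.51%.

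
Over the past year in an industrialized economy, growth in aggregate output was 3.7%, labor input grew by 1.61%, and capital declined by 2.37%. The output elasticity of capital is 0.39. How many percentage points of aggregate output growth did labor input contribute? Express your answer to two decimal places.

0.98 pp

Labor's share = 1 − 0.39 = 0.61.
Contribution = share × growth = 0.61 × 1.61 = 0.9821 pp.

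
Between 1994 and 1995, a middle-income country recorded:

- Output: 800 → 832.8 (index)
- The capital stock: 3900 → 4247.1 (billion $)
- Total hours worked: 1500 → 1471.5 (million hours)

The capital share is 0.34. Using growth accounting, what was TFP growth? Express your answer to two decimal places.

Output growth = (832.8 − 800) / 800 = 4.1%.
The capital stock growth = (4247.1 − 3900) / 3900 = 8.9%.
Total hours worked growth = (1471.5 − 1500) / 1500 = -1.9%.
Labor's share = 1 − 0.34 = 0.66.
The capital stock: 0.34 × 8.9 = 3.026 pp.
Total hours worked: 0.66 × (-1.9) = -1.254 pp.
TFP growth = 4.1 − 1.772 = 2.328%.

TFP grew 2.33%.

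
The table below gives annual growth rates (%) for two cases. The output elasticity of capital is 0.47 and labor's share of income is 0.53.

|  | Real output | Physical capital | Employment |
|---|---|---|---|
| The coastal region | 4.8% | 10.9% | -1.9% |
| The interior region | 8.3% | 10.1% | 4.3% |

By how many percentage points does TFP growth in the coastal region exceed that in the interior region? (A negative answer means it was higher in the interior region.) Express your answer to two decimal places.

-0.59 percentage points

Labor's share = 1 − 0.47 = 0.53.
The coastal region: TFP = 4.8 − 5.123 + 1.007 = 0.684%.
The interior region: TFP = 8.3 − 4.747 − 2.279 = 1.274%.
Difference = 0.684 − (1.274) = -0.59 pp.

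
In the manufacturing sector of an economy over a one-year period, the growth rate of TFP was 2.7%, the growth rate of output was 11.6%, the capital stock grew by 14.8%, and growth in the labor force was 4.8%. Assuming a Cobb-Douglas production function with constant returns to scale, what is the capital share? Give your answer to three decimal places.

α = 0.410

gY = gA + α·gK + (1−α)·gL, so gY − gA − gL = α(gK − gL).
11.6 − 2.7 − 4.8 = α × (14.8 − 4.8).
4.1 = 10 α, so α = 0.41.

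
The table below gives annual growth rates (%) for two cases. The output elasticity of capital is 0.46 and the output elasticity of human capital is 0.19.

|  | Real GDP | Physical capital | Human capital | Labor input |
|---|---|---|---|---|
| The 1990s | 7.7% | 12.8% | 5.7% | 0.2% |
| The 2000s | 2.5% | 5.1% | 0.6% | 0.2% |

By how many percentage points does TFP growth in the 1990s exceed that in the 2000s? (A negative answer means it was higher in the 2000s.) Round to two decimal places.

Labor's share = 1 − 0.46 − 0.19 = 0.35.
The 1990s: TFP = 7.7 − 5.888 − 1.083 − 0.07 = 0.659%.
The 2000s: TFP = 2.5 − 2.346 − 0.114 − 0.07 = -0.03%.
Difference = 0.659 − (-0.03) = 0.689 pp.

0.69 percentage points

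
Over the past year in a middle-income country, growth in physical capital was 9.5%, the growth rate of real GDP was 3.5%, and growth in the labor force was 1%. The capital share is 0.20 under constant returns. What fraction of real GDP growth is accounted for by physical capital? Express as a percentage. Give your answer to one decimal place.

54.3%

Physical capital contributed 0.2 × 9.5 = 1.9 pp.
Share of growth = 1.9 / 3.5 × 100 = 54.286%.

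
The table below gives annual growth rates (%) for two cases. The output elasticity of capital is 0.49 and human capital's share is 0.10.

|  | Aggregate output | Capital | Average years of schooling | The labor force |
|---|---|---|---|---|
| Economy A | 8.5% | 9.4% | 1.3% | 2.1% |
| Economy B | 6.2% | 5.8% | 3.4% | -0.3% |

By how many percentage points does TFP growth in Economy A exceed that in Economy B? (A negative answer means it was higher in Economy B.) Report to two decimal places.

Labor's share = 1 − 0.49 − 0.1 = 0.41.
Economy A: TFP = 8.5 − 4.606 − 0.13 − 0.861 = 2.903%.
Economy B: TFP = 6.2 − 2.842 − 0.34 + 0.123 = 3.141%.
Difference = 2.903 − (3.141) = -0.238 pp.

-0.24 percentage points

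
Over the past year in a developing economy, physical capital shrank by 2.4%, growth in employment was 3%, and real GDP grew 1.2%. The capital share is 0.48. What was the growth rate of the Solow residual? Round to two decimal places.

0.79%

Labor's share = 1 − 0.48 = 0.52.
Physical capital: 0.48 × (-2.4) = -1.152 pp.
Employment: 0.52 × 3 = 1.56 pp.
TFP growth = 1.2 − 0.408 = 0.792%.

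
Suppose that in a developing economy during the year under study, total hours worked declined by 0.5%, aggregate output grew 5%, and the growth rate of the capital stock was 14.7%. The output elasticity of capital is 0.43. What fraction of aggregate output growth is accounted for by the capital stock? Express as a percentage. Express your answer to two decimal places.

126.42%

The capital stock contributed 0.43 × 14.7 = 6.321 pp.
Share of growth = 6.321 / 5 × 100 = 126.42%.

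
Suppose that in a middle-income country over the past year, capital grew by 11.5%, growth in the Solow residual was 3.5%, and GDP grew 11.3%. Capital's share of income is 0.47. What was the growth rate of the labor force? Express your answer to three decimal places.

Labor's share = 1 − 0.47 = 0.53.
gY = gA + 0.47×11.5 + 0.53×g.
0.53×g = 11.3 − 3.5 − 5.405 = 2.395.
g = 2.395 / 0.53 = 4.51887%.

4.519%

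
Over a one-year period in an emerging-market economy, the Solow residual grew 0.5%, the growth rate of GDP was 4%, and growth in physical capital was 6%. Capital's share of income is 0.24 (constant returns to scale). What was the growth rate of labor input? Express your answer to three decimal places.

Labor input grew 2.711%.

Labor's share = 1 − 0.24 = 0.76.
gY = gA + 0.24×6 + 0.76×g.
0.76×g = 4 − 0.5 − 1.44 = 2.06.
g = 2.06 / 0.76 = 2.71053%.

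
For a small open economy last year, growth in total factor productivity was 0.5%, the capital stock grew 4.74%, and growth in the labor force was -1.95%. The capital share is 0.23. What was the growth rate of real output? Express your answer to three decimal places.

Labor's share = 1 − 0.23 = 0.77.
The capital stock: 0.23 × 4.74 = 1.0902 pp.
The labor force: 0.77 × (-1.95) = -1.5015 pp.
Output growth = 0.5 + (-0.4113) = 0.0887%.

0.089%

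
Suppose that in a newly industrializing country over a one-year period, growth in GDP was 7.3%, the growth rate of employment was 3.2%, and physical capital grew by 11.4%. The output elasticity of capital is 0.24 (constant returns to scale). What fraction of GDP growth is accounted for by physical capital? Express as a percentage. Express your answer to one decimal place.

Physical capital contributed 0.24 × 11.4 = 2.736 pp.
Share of growth = 2.736 / 7.3 × 100 = 37.479%.

Physical capital accounted for 37.5% of growth.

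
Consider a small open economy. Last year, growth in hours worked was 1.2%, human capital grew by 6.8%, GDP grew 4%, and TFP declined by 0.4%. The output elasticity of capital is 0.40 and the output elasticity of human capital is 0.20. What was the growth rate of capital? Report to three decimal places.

Capital growth was 6.400%.

Labor's share = 1 − 0.4 − 0.2 = 0.4.
gY = gA + 0.2×6.8 + 0.4×1.2 + 0.4×g.
0.4×g = 4 + 0.4 − 1.84 = 2.56.
g = 2.56 / 0.4 = 6.4%.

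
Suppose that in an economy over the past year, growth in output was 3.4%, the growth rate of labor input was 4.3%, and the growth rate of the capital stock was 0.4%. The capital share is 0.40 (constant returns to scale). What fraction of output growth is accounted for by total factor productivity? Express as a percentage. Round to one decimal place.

Labor's share = 1 − 0.4 = 0.6.
The capital stock: 0.4 × 0.4 = 0.16 pp.
Labor input: 0.6 × 4.3 = 2.58 pp.
TFP growth = 3.4 − 2.74 = 0.66%.
TFP share of growth = 0.66 / 3.4 × 100 = 19.412%.

Total factor productivity accounted for 19.4% of growth.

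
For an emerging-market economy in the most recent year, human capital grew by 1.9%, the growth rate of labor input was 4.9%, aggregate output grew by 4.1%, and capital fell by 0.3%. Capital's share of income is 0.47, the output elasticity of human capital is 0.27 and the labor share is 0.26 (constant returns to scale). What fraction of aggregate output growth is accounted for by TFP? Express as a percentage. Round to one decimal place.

TFP accounted for 59.9% of growth.

Labor's share = 1 − 0.47 − 0.27 = 0.26.
Capital: 0.47 × (-0.3) = -0.141 pp.
Human capital: 0.27 × 1.9 = 0.513 pp.
Labor input: 0.26 × 4.9 = 1.274 pp.
TFP growth = 4.1 − 1.646 = 2.454%.
TFP share of growth = 2.454 / 4.1 × 100 = 59.854%.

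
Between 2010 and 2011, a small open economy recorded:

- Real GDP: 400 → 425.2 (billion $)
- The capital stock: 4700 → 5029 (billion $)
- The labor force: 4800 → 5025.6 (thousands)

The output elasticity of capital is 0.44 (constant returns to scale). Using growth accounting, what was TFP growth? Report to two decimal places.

0.59%

Real GDP growth = (425.2 − 400) / 400 = 6.3%.
The capital stock growth = (5029 − 4700) / 4700 = 7%.
The labor force growth = (5025.6 − 4800) / 4800 = 4.7%.
Labor's share = 1 − 0.44 = 0.56.
The capital stock: 0.44 × 7 = 3.08 pp.
The labor force: 0.56 × 4.7 = 2.632 pp.
TFP growth = 6.3 − 5.712 = 0.588%.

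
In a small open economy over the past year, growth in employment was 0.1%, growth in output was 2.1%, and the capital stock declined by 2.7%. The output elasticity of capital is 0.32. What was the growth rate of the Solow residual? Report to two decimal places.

The Solow residual growth was 2.90%.

Labor's share = 1 − 0.32 = 0.68.
The capital stock: 0.32 × (-2.7) = -0.864 pp.
Employment: 0.68 × 0.1 = 0.068 pp.
TFP growth = 2.1 + 0.796 = 2.896%.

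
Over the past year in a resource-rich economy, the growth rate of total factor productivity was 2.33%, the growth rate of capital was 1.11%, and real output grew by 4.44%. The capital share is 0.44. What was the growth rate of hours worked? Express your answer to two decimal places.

Labor's share = 1 − 0.44 = 0.56.
gY = gA + 0.44×1.11 + 0.56×g.
0.56×g = 4.44 − 2.33 − 0.4884 = 1.6216.
g = 1.6216 / 0.56 = 2.8957%.

2.90%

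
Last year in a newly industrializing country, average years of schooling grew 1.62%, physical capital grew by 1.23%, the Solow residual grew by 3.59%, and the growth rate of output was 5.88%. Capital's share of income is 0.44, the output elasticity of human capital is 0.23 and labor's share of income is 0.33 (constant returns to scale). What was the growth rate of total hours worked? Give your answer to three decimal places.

Labor's share = 1 − 0.44 − 0.23 = 0.33.
gY = gA + 0.44×1.23 + 0.23×1.62 + 0.33×g.
0.33×g = 5.88 − 3.59 − 0.9138 = 1.3762.
g = 1.3762 / 0.33 = 4.1703%.

4.170%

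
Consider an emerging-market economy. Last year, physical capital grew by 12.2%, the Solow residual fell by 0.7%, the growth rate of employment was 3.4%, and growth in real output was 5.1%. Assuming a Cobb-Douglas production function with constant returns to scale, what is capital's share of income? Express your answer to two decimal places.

gY = gA + α·gK + (1−α)·gL, so gY − gA − gL = α(gK − gL).
5.1 + 0.7 − 3.4 = α × (12.2 − 3.4).
2.4 = 8.8 α, so α = 0.2727.

0.27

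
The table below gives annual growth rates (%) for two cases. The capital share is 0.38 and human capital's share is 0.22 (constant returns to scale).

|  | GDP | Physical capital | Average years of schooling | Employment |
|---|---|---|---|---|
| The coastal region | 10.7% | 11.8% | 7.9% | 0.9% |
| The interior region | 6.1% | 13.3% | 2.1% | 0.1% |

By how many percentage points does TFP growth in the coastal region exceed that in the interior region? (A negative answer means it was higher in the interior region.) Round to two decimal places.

Labor's share = 1 − 0.38 − 0.22 = 0.4.
The coastal region: TFP = 10.7 − 4.484 − 1.738 − 0.36 = 4.118%.
The interior region: TFP = 6.1 − 5.054 − 0.462 − 0.04 = 0.544%.
Difference = 4.118 − (0.544) = 3.574 pp.

3.57 percentage points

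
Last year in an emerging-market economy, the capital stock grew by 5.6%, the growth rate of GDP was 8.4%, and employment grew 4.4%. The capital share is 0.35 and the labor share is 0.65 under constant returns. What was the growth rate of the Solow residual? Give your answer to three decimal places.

Labor's share = 1 − 0.35 = 0.65.
The capital stock: 0.35 × 5.6 = 1.96 pp.
Employment: 0.65 × 4.4 = 2.86 pp.
TFP growth = 8.4 − 4.82 = 3.58%.

3.580%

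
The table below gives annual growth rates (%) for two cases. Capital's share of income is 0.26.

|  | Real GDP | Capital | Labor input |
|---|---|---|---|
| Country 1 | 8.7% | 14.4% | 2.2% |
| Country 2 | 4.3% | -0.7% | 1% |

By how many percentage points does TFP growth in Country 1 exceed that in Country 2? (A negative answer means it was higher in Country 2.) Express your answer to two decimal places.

Labor's share = 1 − 0.26 = 0.74.
Country 1: TFP = 8.7 − 3.744 − 1.628 = 3.328%.
Country 2: TFP = 4.3 + 0.182 − 0.74 = 3.742%.
Difference = 3.328 − (3.742) = -0.414 pp.

-0.41 percentage points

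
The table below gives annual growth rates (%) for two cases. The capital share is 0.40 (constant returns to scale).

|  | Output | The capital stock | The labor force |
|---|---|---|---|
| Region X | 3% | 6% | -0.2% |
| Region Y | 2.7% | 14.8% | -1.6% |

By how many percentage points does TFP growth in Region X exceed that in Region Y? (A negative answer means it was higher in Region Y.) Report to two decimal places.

2.98 percentage points

Labor's share = 1 − 0.4 = 0.6.
Region X: TFP = 3 − 2.4 + 0.12 = 0.72%.
Region Y: TFP = 2.7 − 5.92 + 0.96 = -2.26%.
Difference = 0.72 − (-2.26) = 2.98 pp.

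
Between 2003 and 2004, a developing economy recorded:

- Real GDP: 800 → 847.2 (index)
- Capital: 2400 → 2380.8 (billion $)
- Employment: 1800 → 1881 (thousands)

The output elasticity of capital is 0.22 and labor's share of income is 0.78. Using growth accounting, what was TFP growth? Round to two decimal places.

Real GDP growth = (847.2 − 800) / 800 = 5.9%.
Capital growth = (2380.8 − 2400) / 2400 = -0.8%.
Employment growth = (1881 − 1800) / 1800 = 4.5%.
Labor's share = 1 − 0.22 = 0.78.
Capital: 0.22 × (-0.8) = -0.176 pp.
Employment: 0.78 × 4.5 = 3.51 pp.
TFP growth = 5.9 − 3.334 = 2.566%.

TFP growth was 2.57%.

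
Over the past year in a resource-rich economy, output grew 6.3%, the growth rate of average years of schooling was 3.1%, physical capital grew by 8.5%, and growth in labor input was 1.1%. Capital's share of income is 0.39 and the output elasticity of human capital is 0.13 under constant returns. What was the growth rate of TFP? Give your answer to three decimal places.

Labor's share = 1 − 0.39 − 0.13 = 0.48.
Physical capital: 0.39 × 8.5 = 3.315 pp.
Average years of schooling: 0.13 × 3.1 = 0.403 pp.
Labor input: 0.48 × 1.1 = 0.528 pp.
TFP growth = 6.3 − 4.246 = 2.054%.

2.054%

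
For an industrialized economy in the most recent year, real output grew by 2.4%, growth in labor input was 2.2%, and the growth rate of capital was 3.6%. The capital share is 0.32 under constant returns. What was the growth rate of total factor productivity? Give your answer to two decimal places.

-0.25%

Labor's share = 1 − 0.32 = 0.68.
Capital: 0.32 × 3.6 = 1.152 pp.
Labor input: 0.68 × 2.2 = 1.496 pp.
TFP growth = 2.4 − 2.648 = -0.248%.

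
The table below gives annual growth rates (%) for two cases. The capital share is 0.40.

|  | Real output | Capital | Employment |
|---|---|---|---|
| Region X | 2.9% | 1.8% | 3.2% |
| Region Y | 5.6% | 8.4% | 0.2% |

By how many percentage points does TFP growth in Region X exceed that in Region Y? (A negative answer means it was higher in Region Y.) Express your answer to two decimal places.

Labor's share = 1 − 0.4 = 0.6.
Region X: TFP = 2.9 − 0.72 − 1.92 = 0.26%.
Region Y: TFP = 5.6 − 3.36 − 0.12 = 2.12%.
Difference = 0.26 − (2.12) = -1.86 pp.

-1.86 percentage points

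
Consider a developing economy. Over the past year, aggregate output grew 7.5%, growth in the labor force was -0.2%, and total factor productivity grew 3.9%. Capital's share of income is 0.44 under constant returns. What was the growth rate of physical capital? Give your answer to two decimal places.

8.44%

Labor's share = 1 − 0.44 = 0.56.
gY = gA + 0.56×(-0.2) + 0.44×g.
0.44×g = 7.5 − 3.9 + 0.112 = 3.712.
g = 3.712 / 0.44 = 8.4364%.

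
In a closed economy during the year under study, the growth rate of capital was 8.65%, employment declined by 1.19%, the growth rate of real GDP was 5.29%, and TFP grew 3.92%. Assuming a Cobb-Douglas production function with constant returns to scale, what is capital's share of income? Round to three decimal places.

0.260

gY = gA + α·gK + (1−α)·gL, so gY − gA − gL = α(gK − gL).
5.29 − 3.92 + 1.19 = α × (8.65 − (-1.19)).
2.56 = 9.84 α, so α = 0.26016.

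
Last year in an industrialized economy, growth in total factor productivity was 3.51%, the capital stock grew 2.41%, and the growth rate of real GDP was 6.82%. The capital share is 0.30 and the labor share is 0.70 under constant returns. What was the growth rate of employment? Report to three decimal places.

Employment grew 3.696%.

Labor's share = 1 − 0.3 = 0.7.
gY = gA + 0.3×2.41 + 0.7×g.
0.7×g = 6.82 − 3.51 − 0.723 = 2.587.
g = 2.587 / 0.7 = 3.69571%.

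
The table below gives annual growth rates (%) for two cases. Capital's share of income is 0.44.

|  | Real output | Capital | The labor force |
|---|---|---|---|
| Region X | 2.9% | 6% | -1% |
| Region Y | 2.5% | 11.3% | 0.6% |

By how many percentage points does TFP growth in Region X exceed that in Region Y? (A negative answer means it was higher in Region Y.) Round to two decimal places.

Labor's share = 1 − 0.44 = 0.56.
Region X: TFP = 2.9 − 2.64 + 0.56 = 0.82%.
Region Y: TFP = 2.5 − 4.972 − 0.336 = -2.808%.
Difference = 0.82 − (-2.808) = 3.628 pp.

3.63 percentage points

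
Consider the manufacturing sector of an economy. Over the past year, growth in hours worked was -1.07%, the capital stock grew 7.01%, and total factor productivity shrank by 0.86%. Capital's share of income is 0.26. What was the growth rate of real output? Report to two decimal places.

0.17%

Labor's share = 1 − 0.26 = 0.74.
The capital stock: 0.26 × 7.01 = 1.8226 pp.
Hours worked: 0.74 × (-1.07) = -0.7918 pp.
Output growth = -0.86 + 1.0308 = 0.1708%.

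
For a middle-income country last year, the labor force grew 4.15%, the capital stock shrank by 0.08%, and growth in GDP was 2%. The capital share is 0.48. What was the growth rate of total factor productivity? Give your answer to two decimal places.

-0.12%

Labor's share = 1 − 0.48 = 0.52.
The capital stock: 0.48 × (-0.08) = -0.0384 pp.
The labor force: 0.52 × 4.15 = 2.158 pp.
TFP growth = 2 − 2.1196 = -0.1196%.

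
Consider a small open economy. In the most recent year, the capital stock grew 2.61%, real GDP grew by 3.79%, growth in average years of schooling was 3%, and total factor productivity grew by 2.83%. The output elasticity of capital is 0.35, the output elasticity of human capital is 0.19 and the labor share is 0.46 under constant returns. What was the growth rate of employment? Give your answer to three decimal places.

-1.138%

Labor's share = 1 − 0.35 − 0.19 = 0.46.
gY = gA + 0.35×2.61 + 0.19×3 + 0.46×g.
0.46×g = 3.79 − 2.83 − 1.4835 = -0.5235.
g = -0.5235 / 0.46 = -1.13804%.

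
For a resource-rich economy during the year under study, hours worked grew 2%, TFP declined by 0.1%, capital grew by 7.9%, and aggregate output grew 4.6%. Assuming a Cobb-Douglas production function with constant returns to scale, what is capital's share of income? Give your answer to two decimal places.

Capital's share of income is 0.46.

gY = gA + α·gK + (1−α)·gL, so gY − gA − gL = α(gK − gL).
4.6 + 0.1 − 2 = α × (7.9 − 2).
2.7 = 5.9 α, so α = 0.4576.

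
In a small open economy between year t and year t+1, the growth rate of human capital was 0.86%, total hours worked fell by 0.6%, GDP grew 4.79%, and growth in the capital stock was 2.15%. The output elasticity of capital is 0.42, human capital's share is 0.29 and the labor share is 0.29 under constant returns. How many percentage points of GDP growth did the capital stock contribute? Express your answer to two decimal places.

Contribution = share × growth = 0.42 × 2.15 = 0.903 pp.

0.90 percentage points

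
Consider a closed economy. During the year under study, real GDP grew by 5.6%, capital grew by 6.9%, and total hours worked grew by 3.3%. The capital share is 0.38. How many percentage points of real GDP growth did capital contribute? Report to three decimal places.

2.622 pp

Contribution = share × growth = 0.38 × 6.9 = 2.622 pp.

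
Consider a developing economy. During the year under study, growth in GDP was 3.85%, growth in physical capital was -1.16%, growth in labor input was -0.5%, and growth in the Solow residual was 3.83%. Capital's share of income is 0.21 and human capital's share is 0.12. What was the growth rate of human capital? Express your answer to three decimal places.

Human capital grew 4.988%.

Labor's share = 1 − 0.21 − 0.12 = 0.67.
gY = gA + 0.21×(-1.16) + 0.67×(-0.5) + 0.12×g.
0.12×g = 3.85 − 3.83 + 0.5786 = 0.5986.
g = 0.5986 / 0.12 = 4.98833%.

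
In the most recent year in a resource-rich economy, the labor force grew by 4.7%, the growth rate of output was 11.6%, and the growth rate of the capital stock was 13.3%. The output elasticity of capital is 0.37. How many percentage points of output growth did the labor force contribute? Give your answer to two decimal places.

Labor's share = 1 − 0.37 = 0.63.
Contribution = share × growth = 0.63 × 4.7 = 2.961 pp.

2.96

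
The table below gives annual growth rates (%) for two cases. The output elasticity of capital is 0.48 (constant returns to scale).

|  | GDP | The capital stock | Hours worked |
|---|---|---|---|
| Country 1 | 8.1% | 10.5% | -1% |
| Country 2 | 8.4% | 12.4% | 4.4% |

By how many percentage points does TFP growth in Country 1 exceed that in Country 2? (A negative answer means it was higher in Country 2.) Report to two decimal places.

3.42 percentage points

Labor's share = 1 − 0.48 = 0.52.
Country 1: TFP = 8.1 − 5.04 + 0.52 = 3.58%.
Country 2: TFP = 8.4 − 5.952 − 2.288 = 0.16%.
Difference = 3.58 − (0.16) = 3.42 pp.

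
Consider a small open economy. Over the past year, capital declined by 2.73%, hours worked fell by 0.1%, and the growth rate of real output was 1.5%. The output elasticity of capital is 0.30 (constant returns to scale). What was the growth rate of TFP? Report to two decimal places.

Labor's share = 1 − 0.3 = 0.7.
Capital: 0.3 × (-2.73) = -0.819 pp.
Hours worked: 0.7 × (-0.1) = -0.07 pp.
TFP growth = 1.5 + 0.889 = 2.389%.

TFP grew 2.39%.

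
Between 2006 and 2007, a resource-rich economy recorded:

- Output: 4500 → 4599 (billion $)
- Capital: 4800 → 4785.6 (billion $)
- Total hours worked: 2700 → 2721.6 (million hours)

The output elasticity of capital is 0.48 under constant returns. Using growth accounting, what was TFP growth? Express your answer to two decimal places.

TFP grew 1.93%.

Output growth = (4599 − 4500) / 4500 = 2.2%.
Capital growth = (4785.6 − 4800) / 4800 = -0.3%.
Total hours worked growth = (2721.6 − 2700) / 2700 = 0.8%.
Labor's share = 1 − 0.48 = 0.52.
Capital: 0.48 × (-0.3) = -0.144 pp.
Total hours worked: 0.52 × 0.8 = 0.416 pp.
TFP growth = 2.2 − 0.272 = 1.928%.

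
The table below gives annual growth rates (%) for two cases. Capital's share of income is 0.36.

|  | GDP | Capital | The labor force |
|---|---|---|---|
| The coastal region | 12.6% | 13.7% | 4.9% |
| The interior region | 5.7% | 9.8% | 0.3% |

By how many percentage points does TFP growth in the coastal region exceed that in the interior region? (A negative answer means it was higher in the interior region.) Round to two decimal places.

2.55 percentage points

Labor's share = 1 − 0.36 = 0.64.
The coastal region: TFP = 12.6 − 4.932 − 3.136 = 4.532%.
The interior region: TFP = 5.7 − 3.528 − 0.192 = 1.98%.
Difference = 4.532 − (1.98) = 2.552 pp.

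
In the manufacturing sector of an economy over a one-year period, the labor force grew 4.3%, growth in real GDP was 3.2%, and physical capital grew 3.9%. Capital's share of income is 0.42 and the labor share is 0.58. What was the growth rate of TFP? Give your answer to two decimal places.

-0.93%

Labor's share = 1 − 0.42 = 0.58.
Physical capital: 0.42 × 3.9 = 1.638 pp.
The labor force: 0.58 × 4.3 = 2.494 pp.
TFP growth = 3.2 − 4.132 = -0.932%.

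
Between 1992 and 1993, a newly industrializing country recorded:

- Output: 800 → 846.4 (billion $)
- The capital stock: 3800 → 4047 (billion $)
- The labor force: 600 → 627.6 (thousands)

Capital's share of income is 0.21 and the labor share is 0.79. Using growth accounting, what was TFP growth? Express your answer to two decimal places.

Output growth = (846.4 − 800) / 800 = 5.8%.
The capital stock growth = (4047 − 3800) / 3800 = 6.5%.
The labor force growth = (627.6 − 600) / 600 = 4.6%.
Labor's share = 1 − 0.21 = 0.79.
The capital stock: 0.21 × 6.5 = 1.365 pp.
The labor force: 0.79 × 4.6 = 3.634 pp.
TFP growth = 5.8 − 4.999 = 0.801%.

TFP growth was 0.80%.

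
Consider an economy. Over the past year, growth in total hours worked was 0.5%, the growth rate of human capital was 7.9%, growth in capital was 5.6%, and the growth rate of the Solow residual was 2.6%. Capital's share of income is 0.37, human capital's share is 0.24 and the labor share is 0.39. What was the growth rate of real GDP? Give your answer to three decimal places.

6.763%

Labor's share = 1 − 0.37 − 0.24 = 0.39.
Capital: 0.37 × 5.6 = 2.072 pp.
Human capital: 0.24 × 7.9 = 1.896 pp.
Total hours worked: 0.39 × 0.5 = 0.195 pp.
Output growth = 2.6 + 4.163 = 6.763%.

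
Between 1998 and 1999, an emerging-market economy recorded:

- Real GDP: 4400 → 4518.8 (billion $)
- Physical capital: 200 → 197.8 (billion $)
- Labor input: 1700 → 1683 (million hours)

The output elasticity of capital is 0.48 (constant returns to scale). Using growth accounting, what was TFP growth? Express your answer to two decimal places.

Real GDP growth = (4518.8 − 4400) / 4400 = 2.7%.
Physical capital growth = (197.8 − 200) / 200 = -1.1%.
Labor input growth = (1683 − 1700) / 1700 = -1%.
Labor's share = 1 − 0.48 = 0.52.
Physical capital: 0.48 × (-1.1) = -0.528 pp.
Labor input: 0.52 × (-1) = -0.52 pp.
TFP growth = 2.7 + 1.048 = 3.748%.

TFP grew 3.75%.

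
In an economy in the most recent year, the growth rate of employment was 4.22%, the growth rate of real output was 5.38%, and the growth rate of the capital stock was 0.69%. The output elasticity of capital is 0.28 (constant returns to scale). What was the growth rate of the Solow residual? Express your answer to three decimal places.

Labor's share = 1 − 0.28 = 0.72.
The capital stock: 0.28 × 0.69 = 0.1932 pp.
Employment: 0.72 × 4.22 = 3.0384 pp.
TFP growth = 5.38 − 3.2316 = 2.1484%.

The Solow residual grew 2.148%.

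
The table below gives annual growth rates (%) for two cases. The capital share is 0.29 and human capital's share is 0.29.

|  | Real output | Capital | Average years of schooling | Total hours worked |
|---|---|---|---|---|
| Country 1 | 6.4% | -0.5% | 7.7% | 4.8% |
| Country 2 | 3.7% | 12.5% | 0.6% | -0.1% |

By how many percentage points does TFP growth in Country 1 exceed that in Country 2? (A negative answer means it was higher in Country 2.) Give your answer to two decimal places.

2.35 percentage points

Labor's share = 1 − 0.29 − 0.29 = 0.42.
Country 1: TFP = 6.4 + 0.145 − 2.233 − 2.016 = 2.296%.
Country 2: TFP = 3.7 − 3.625 − 0.174 + 0.042 = -0.057%.
Difference = 2.296 − (-0.057) = 2.353 pp.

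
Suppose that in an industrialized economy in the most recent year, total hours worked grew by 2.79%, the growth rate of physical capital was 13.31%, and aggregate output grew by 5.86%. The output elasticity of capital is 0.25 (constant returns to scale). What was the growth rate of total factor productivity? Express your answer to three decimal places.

0.440%

Labor's share = 1 − 0.25 = 0.75.
Physical capital: 0.25 × 13.31 = 3.3275 pp.
Total hours worked: 0.75 × 2.79 = 2.0925 pp.
TFP growth = 5.86 − 5.42 = 0.44%.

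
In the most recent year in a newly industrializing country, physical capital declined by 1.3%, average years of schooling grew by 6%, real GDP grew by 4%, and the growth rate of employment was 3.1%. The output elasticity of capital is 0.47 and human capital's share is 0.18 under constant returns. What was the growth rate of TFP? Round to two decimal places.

2.45%

Labor's share = 1 − 0.47 − 0.18 = 0.35.
Physical capital: 0.47 × (-1.3) = -0.611 pp.
Average years of schooling: 0.18 × 6 = 1.08 pp.
Employment: 0.35 × 3.1 = 1.085 pp.
TFP growth = 4 − 1.554 = 2.446%.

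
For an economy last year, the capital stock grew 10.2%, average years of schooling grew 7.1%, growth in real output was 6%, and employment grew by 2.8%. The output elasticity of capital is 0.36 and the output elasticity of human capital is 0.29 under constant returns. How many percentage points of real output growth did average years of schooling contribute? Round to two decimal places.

Contribution = share × growth = 0.29 × 7.1 = 2.059 pp.

2.06 pp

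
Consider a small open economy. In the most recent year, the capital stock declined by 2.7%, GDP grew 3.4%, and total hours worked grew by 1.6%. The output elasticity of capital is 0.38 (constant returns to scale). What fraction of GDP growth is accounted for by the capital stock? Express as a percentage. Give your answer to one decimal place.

The capital stock contributed 0.38 × (-2.7) = -1.026 pp.
Share of growth = -1.026 / 3.4 × 100 = -30.176%.

The capital stock accounted for -30.2% of growth.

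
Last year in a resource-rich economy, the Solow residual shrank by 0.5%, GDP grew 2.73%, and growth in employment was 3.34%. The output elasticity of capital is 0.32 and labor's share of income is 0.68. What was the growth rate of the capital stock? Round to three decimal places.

Labor's share = 1 − 0.32 = 0.68.
gY = gA + 0.68×3.34 + 0.32×g.
0.32×g = 2.73 + 0.5 − 2.2712 = 0.9588.
g = 0.9588 / 0.32 = 2.99625%.

2.996%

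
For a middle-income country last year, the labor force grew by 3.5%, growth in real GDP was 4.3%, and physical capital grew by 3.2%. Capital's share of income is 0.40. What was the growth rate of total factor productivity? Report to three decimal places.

Labor's share = 1 − 0.4 = 0.6.
Physical capital: 0.4 × 3.2 = 1.28 pp.
The labor force: 0.6 × 3.5 = 2.1 pp.
TFP growth = 4.3 − 3.38 = 0.92%.

0.920%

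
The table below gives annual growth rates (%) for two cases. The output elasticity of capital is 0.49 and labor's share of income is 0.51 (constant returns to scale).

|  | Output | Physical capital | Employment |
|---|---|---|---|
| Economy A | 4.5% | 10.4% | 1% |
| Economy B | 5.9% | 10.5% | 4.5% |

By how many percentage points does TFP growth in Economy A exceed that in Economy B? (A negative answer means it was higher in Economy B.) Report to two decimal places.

0.43 percentage points

Labor's share = 1 − 0.49 = 0.51.
Economy A: TFP = 4.5 − 5.096 − 0.51 = -1.106%.
Economy B: TFP = 5.9 − 5.145 − 2.295 = -1.54%.
Difference = -1.106 − (-1.54) = 0.434 pp.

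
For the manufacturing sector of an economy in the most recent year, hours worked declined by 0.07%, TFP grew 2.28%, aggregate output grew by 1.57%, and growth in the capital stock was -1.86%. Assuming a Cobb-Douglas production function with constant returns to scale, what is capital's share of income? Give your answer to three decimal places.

gY = gA + α·gK + (1−α)·gL, so gY − gA − gL = α(gK − gL).
1.57 − 2.28 + 0.07 = α × (-1.86 − (-0.07)).
-0.64 = -1.79 α, so α = 0.35754.

0.358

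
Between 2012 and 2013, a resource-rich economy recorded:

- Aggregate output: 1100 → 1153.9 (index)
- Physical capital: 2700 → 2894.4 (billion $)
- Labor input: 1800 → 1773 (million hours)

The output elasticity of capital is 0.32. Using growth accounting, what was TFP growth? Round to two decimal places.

Aggregate output growth = (1153.9 − 1100) / 1100 = 4.9%.
Physical capital growth = (2894.4 − 2700) / 2700 = 7.2%.
Labor input growth = (1773 − 1800) / 1800 = -1.5%.
Labor's share = 1 − 0.32 = 0.68.
Physical capital: 0.32 × 7.2 = 2.304 pp.
Labor input: 0.68 × (-1.5) = -1.02 pp.
TFP growth = 4.9 − 1.284 = 3.616%.

3.62%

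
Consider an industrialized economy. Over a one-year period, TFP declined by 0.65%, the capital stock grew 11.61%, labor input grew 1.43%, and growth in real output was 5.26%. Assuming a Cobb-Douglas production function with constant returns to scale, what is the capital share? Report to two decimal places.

α = 0.44

gY = gA + α·gK + (1−α)·gL, so gY − gA − gL = α(gK − gL).
5.26 + 0.65 − 1.43 = α × (11.61 − 1.43).
4.48 = 10.18 α, so α = 0.4401.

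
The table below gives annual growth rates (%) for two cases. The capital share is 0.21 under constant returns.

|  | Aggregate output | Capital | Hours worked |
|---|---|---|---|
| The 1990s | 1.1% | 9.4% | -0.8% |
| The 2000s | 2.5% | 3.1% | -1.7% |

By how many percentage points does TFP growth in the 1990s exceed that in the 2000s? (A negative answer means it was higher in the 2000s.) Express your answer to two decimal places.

-3.43 percentage points

Labor's share = 1 − 0.21 = 0.79.
The 1990s: TFP = 1.1 − 1.974 + 0.632 = -0.242%.
The 2000s: TFP = 2.5 − 0.651 + 1.343 = 3.192%.
Difference = -0.242 − (3.192) = -3.434 pp.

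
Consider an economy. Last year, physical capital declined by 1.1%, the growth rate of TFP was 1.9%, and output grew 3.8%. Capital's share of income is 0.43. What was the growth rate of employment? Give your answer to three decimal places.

Labor's share = 1 − 0.43 = 0.57.
gY = gA + 0.43×(-1.1) + 0.57×g.
0.57×g = 3.8 − 1.9 + 0.473 = 2.373.
g = 2.373 / 0.57 = 4.16316%.

4.163%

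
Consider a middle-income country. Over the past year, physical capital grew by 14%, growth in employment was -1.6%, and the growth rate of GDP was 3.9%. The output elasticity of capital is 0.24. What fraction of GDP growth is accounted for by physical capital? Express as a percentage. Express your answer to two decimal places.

Physical capital accounted for 86.15% of growth.

Physical capital contributed 0.24 × 14 = 3.36 pp.
Share of growth = 3.36 / 3.9 × 100 = 86.1538%.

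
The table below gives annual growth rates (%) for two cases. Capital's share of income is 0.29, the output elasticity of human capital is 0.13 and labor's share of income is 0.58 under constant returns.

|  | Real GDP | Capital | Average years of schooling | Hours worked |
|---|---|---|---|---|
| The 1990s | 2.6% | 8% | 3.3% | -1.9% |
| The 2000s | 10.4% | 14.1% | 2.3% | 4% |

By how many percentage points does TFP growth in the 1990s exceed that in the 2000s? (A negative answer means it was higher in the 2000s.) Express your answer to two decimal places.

-2.74 percentage points

Labor's share = 1 − 0.29 − 0.13 = 0.58.
The 1990s: TFP = 2.6 − 2.32 − 0.429 + 1.102 = 0.953%.
The 2000s: TFP = 10.4 − 4.089 − 0.299 − 2.32 = 3.692%.
Difference = 0.953 − (3.692) = -2.739 pp.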